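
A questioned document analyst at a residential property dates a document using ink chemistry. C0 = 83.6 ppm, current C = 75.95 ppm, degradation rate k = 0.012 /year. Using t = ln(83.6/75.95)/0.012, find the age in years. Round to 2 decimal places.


Document age estimation:
C0/C = 83.6 / 75.95 = 1.100724
ln(C0/C) = 0.095968
t = 0.095968 / 0.012 = 8.00 years

8.00


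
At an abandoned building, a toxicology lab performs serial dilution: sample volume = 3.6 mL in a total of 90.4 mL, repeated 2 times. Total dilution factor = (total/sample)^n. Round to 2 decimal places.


Dilution factor calculation:
Single dilution = V_total / V_sample = 90.4 / 3.6 ≈ 25.111111
Number of dilutions = 2
Total DF = (90.4 / 3.6)^2 (full precision, rounded at the end) = 630.57

630.57


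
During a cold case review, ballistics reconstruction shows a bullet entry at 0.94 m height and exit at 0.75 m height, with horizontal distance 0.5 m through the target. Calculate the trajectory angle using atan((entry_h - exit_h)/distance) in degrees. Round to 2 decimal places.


Bullet trajectory angle:
Height difference = 0.94 - 0.75 = 0.19 m
angle = atan(0.19 / 0.5)
angle = atan(0.38)
angle = 20.81 degrees

20.81


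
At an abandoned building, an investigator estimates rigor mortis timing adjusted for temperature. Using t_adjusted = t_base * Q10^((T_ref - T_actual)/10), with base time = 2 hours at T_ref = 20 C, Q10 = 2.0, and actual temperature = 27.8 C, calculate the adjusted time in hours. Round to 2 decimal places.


Rigor mortis time adjustment:
Exponent = (T_ref - T_actual) / 10 = (20 - 27.8) / 10 = -0.78
Q10 factor = 2.0^-0.78 = 0.58237
t_adjusted = 2 * 0.58237 = 1.16 hours

1.16


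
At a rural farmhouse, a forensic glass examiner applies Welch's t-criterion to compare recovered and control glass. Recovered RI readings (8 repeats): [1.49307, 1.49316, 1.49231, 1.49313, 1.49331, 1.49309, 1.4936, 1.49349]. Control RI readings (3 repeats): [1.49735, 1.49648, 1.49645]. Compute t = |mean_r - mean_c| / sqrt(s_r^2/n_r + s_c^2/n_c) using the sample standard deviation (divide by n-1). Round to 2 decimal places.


Welch's t-criterion for glass RI comparison:
Recovered mean = sum / n_r = 11.94516 / 8 = 1.493145
Control mean = sum / n_c = 4.49028 / 3 = 1.49676
Recovered sample variance s_r^2 = 1.51371e-07
Control sample variance s_c^2 = 2.613e-07
Welch SE (unpooled) = sqrt(s_r^2/n_r + s_c^2/n_c) = sqrt(1.89214e-08 + 8.71e-08) = sqrt(1.06021e-07) = 0.000325609
|mean_r - mean_c| = 0.003615
t = 0.003615 / 0.000325609 = 11.10

11.10


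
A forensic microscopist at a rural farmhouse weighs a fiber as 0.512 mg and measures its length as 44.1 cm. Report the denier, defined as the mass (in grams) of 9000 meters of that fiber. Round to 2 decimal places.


Denier calculation:
Mass in grams = 0.512 mg / 1000 = 0.000512 g
Length in meters = 44.1 cm / 100 = 0.441 m
Linear density = mass / length = 0.000512 / 0.441 = 0.001161 g/m
Denier = (g/m) * 9000 = 0.001161 * 9000 = 10.45

10.45


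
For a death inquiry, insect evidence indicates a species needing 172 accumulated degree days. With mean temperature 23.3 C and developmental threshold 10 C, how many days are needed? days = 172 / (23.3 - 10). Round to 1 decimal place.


Insect development time:
Effective temperature = avg_temp - T_base = 23.3 - 10 = 13.3 C
Days = ADD / effective_temp = 172 / 13.3 = 12.9 days

12.9


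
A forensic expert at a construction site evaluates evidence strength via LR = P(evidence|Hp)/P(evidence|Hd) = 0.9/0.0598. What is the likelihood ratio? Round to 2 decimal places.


Likelihood ratio calculation:
LR = P(E|Hp) / P(E|Hd)
LR = 0.9 / 0.0598
LR = 15.05

15.05


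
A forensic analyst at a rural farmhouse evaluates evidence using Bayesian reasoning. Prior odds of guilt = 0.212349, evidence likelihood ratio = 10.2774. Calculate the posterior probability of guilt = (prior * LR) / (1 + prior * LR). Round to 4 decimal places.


Bayesian evidence evaluation:
Posterior odds = prior_odds * LR = 0.212349 * 10.2774 = 2.182396
Posterior probability = posterior_odds / (1 + posterior_odds)
= 2.182396 / (1 + 2.182396)
= 2.182396 / 3.182396
= 0.6858

0.6858


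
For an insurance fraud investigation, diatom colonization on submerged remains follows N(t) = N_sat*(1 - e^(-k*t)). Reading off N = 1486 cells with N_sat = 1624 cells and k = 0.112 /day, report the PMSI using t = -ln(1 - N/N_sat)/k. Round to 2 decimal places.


PMSI from diatom colonization curve:
N / N_sat = 1486 / 1624 = 0.915025
1 - N/N_sat = 0.084975
ln(1 - N/N_sat) = -2.465398
t = -ln(1 - N/N_sat) / k = -(-2.465398) / 0.112 = 22.01 days

22.01


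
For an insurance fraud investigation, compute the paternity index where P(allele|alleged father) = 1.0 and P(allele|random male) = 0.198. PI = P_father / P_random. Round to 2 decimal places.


Paternity Index calculation:
PI = P(allele|father) / P(allele|random)
PI = 1.0 / 0.198
PI = 5.05

5.05


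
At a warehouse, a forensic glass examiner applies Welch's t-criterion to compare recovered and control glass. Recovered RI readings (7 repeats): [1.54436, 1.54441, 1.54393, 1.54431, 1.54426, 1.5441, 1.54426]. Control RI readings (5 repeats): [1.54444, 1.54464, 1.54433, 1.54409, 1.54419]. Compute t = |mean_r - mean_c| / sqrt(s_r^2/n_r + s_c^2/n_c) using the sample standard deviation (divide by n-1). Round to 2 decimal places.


Welch's t-criterion for glass RI comparison:
Recovered mean = sum / n_r = 10.80963 / 7 = 1.5442329
Control mean = sum / n_c = 7.72169 / 5 = 1.544338
Recovered sample variance s_r^2 = 2.73905e-08
Control sample variance s_c^2 = 4.627e-08
Welch SE (unpooled) = sqrt(s_r^2/n_r + s_c^2/n_c) = sqrt(3.91293e-09 + 9.254e-09) = sqrt(1.31669e-08) = 0.000114747
|mean_r - mean_c| = 0.000105143
t = 0.000105143 / 0.000114747 = 0.92

0.92


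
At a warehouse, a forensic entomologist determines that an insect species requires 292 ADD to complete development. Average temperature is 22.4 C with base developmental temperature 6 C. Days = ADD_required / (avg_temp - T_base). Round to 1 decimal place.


Insect development time:
Effective temperature = avg_temp - T_base = 22.4 - 6 = 16.4 C
Days = ADD / effective_temp = 292 / 16.4 = 17.8 days

17.8


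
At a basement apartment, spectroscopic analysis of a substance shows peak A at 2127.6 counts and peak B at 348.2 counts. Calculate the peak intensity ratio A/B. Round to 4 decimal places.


Spectral peak ratio:
Peak A = 2127.6 counts
Peak B = 348.2 counts
Ratio = 2127.6 / 348.2 = 6.1103

6.1103


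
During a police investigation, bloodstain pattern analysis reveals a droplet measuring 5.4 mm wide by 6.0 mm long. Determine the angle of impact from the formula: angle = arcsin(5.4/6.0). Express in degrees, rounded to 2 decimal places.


Blood spatter impact angle calculation:
width / length = 5.4 / 6.0 = 0.9
angle = arcsin(0.9)
angle = 64.16 degrees

64.16


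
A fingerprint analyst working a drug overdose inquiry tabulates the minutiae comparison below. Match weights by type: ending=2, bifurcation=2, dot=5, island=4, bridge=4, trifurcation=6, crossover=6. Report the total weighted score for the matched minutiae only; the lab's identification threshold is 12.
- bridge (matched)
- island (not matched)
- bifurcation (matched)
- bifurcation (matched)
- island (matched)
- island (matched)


Weighted minutiae match score:
  bridge: matched, +4 (running total 4)
  island: not matched, +0
  bifurcation: matched, +2 (running total 6)
  bifurcation: matched, +2 (running total 8)
  island: matched, +4 (running total 12)
  island: matched, +4 (running total 16)
Total score = 16
Threshold = 12; verdict = identification

16


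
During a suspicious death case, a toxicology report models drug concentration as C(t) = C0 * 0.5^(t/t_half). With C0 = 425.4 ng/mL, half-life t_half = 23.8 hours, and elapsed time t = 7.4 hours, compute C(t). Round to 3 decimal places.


Drug concentration decay:
Number of half-lives = t / t_half = 7.4 / 23.8 = 0.310924
Decay factor = 0.5^0.310924 = 0.8061253
C(t) = 425.4 * 0.8061253 = 342.926 ng/mL

342.926


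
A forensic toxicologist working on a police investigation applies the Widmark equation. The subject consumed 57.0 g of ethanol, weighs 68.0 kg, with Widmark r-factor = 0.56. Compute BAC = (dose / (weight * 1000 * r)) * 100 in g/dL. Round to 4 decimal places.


Applying the Widmark formula:
BAC = (dose_g / (body_wt * 1000 * r)) * 100
Denominator = 68.0 * 1000 * 0.56 = 38080
BAC = (57.0 / 38080) * 100
BAC = 0.1497 g/dL

0.1497


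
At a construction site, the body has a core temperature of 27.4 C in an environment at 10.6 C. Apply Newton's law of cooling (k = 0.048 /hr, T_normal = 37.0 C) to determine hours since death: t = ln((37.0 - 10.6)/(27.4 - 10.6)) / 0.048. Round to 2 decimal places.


Using Newton's law of cooling:
t = ln((T_normal - T_ambient) / (T_body - T_ambient)) / k
T_normal - T_ambient = 26.4
T_body - T_ambient = 16.8
Ratio = 1.571429
ln(ratio) = 0.451985
t = 0.451985 / 0.048 = 9.42 hours

9.42


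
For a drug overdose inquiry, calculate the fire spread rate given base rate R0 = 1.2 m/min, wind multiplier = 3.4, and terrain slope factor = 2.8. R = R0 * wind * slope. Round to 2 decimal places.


Fire spread rate calculation:
R = R0 * wind_factor * slope_factor
= 1.2 * 3.4 * 2.8
= 4.08 * 2.8
= 11.42 m/min

11.42


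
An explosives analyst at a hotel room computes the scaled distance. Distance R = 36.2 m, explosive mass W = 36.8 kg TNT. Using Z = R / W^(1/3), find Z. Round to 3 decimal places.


Scaled distance calculation:
W^(1/3) = 36.8^(1/3) = 3.326207
Z = R / W^(1/3) = 36.2 / 3.326207
Z = 10.883 m/kg^(1/3)

10.883


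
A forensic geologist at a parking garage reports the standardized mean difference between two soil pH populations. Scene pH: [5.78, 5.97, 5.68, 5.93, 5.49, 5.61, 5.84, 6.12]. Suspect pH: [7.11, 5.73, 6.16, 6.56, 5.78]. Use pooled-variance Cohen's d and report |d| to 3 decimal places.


Pooled-variance Cohen's d for soil pH comparison:
Scene mean = 46.42 / 8 = 5.8025
Suspect mean = 31.34 / 5 = 6.268
Scene sample variance s_s^2 = 0.042393
Suspect sample variance s_c^2 = 0.33337
Pooled variance = ((n_s-1)*s_s^2 + (n_c-1)*s_c^2) / (n_s + n_c - 2) = 0.148203
Pooled SD = sqrt(0.148203) = 0.384971
Mean difference = -0.4655
|d| = |-0.4655| / 0.384971 = 1.209

1.209


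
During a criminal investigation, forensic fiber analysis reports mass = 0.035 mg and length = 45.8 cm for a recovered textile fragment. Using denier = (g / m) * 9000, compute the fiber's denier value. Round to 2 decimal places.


Denier calculation:
Mass in grams = 0.035 mg / 1000 = 0.000035 g
Length in meters = 45.8 cm / 100 = 0.458 m
Linear density = mass / length = 0.000035 / 0.458 = 0.00007642 g/m
Denier = (g/m) * 9000 = 0.00007642 * 9000 = 0.69

0.69


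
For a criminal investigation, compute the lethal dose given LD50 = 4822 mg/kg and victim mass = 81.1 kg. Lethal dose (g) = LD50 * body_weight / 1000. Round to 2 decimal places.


Lethal dose calculation:
Lethal dose = LD50 * body_weight / 1000
= 4822 * 81.1 / 1000
= 391064.2 / 1000
= 391.06 g

391.06


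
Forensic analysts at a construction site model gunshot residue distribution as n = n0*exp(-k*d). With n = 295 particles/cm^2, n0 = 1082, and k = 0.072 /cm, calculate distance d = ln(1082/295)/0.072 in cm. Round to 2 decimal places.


GSR distance calculation:
n0/n = 1082 / 295 = 3.667797
ln(n0/n) = 1.299591
d = 1.299591 / 0.072 = 18.05 cm

18.05


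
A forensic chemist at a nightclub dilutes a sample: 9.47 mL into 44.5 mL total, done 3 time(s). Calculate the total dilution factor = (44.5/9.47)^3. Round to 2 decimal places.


Dilution factor calculation:
Single dilution = V_total / V_sample = 44.5 / 9.47 ≈ 4.69905
Number of dilutions = 3
Total DF = (44.5 / 9.47)^3 (full precision, rounded at the end) = 103.76

103.76


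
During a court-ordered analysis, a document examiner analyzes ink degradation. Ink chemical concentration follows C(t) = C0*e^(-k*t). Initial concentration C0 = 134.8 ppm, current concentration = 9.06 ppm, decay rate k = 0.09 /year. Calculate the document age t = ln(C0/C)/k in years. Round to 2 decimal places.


Document age estimation:
C0/C = 134.8 / 9.06 = 14.878587
ln(C0/C) = 2.699923
t = 2.699923 / 0.09 = 30.00 years

30.00


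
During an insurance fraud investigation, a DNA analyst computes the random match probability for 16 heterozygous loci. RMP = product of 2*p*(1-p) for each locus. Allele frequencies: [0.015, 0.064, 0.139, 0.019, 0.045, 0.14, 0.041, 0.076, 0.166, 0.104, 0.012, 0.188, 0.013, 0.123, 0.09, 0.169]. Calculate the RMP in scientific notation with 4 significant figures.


Computing RMP for 16 loci:
Locus 1: 2 * 0.015 * 0.985 = 0.02955
Locus 2: 2 * 0.064 * 0.936 = 0.119808
Locus 3: 2 * 0.139 * 0.861 = 0.239358
Locus 4: 2 * 0.019 * 0.981 = 0.037278
Locus 5: 2 * 0.045 * 0.955 = 0.08595
Locus 6: 2 * 0.14 * 0.86 = 0.2408
Locus 7: 2 * 0.041 * 0.959 = 0.078638
Locus 8: 2 * 0.076 * 0.924 = 0.140448
Locus 9: 2 * 0.166 * 0.834 = 0.276888
Locus 10: 2 * 0.104 * 0.896 = 0.186368
Locus 11: 2 * 0.012 * 0.988 = 0.023712
Locus 12: 2 * 0.188 * 0.812 = 0.305312
Locus 13: 2 * 0.013 * 0.987 = 0.025662
Locus 14: 2 * 0.123 * 0.877 = 0.215742
Locus 15: 2 * 0.09 * 0.91 = 0.1638
Locus 16: 2 * 0.169 * 0.831 = 0.280878
RMP = 6.871e-16

6.871e-16


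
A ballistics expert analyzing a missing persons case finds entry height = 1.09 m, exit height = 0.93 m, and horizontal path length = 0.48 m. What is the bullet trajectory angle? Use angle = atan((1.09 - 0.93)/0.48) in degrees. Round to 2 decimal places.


Bullet trajectory angle:
Height difference = 1.09 - 0.93 = 0.16 m
angle = atan(0.16 / 0.48)
angle = atan(0.333333)
angle = 18.43 degrees

18.43


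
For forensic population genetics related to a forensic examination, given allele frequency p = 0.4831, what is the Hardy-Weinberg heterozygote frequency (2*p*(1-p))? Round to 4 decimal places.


Hardy-Weinberg heterozygote frequency:
q = 1 - p = 1 - 0.4831 = 0.5169
2pq = 2 * 0.4831 * 0.5169 = 0.4994

0.4994


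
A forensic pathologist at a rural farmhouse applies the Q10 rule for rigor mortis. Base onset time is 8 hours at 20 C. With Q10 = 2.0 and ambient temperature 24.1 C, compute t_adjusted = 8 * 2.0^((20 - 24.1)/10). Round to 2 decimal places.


Rigor mortis time adjustment:
Exponent = (T_ref - T_actual) / 10 = (20 - 24.1) / 10 = -0.41
Q10 factor = 2.0^-0.41 = 0.75262
t_adjusted = 8 * 0.75262 = 6.02 hours

6.02


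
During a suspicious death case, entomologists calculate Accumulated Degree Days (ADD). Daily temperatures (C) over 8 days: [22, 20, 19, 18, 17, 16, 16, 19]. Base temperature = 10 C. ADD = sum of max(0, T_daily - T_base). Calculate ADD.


Computing ADD day by day:
Day 1: max(0, 22 - 10) = 12
Day 2: max(0, 20 - 10) = 10
Day 3: max(0, 19 - 10) = 9
Day 4: max(0, 18 - 10) = 8
Day 5: max(0, 17 - 10) = 7
Day 6: max(0, 16 - 10) = 6
Day 7: max(0, 16 - 10) = 6
Day 8: max(0, 19 - 10) = 9
Total ADD = 67

67


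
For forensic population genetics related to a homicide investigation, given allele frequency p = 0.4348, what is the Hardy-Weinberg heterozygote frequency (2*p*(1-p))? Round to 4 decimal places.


Hardy-Weinberg heterozygote frequency:
q = 1 - p = 1 - 0.4348 = 0.5652
2pq = 2 * 0.4348 * 0.5652 = 0.4915

0.4915


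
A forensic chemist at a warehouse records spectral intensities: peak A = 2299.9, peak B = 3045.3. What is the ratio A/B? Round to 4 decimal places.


Spectral peak ratio:
Peak A = 2299.9 counts
Peak B = 3045.3 counts
Ratio = 2299.9 / 3045.3 = 0.7552

0.7552


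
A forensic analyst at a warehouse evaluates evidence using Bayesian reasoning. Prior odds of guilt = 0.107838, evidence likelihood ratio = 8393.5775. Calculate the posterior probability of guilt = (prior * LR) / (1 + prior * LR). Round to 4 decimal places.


Bayesian evidence evaluation:
Posterior odds = prior_odds * LR = 0.107838 * 8393.5775 = 905.1466
Posterior probability = posterior_odds / (1 + posterior_odds)
= 905.1466 / (1 + 905.1466)
= 905.1466 / 906.1466
= 0.9989

0.9989


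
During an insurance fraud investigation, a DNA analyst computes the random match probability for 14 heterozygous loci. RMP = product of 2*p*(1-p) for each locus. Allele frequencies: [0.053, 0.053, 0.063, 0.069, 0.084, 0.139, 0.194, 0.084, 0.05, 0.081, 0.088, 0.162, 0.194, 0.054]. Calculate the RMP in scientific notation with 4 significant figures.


Computing RMP for 14 loci:
Locus 1: 2 * 0.053 * 0.947 = 0.100382
Locus 2: 2 * 0.053 * 0.947 = 0.100382
Locus 3: 2 * 0.063 * 0.937 = 0.118062
Locus 4: 2 * 0.069 * 0.931 = 0.128478
Locus 5: 2 * 0.084 * 0.916 = 0.153888
Locus 6: 2 * 0.139 * 0.861 = 0.239358
Locus 7: 2 * 0.194 * 0.806 = 0.312728
Locus 8: 2 * 0.084 * 0.916 = 0.153888
Locus 9: 2 * 0.05 * 0.95 = 0.095
Locus 10: 2 * 0.081 * 0.919 = 0.148878
Locus 11: 2 * 0.088 * 0.912 = 0.160512
Locus 12: 2 * 0.162 * 0.838 = 0.271512
Locus 13: 2 * 0.194 * 0.806 = 0.312728
Locus 14: 2 * 0.054 * 0.946 = 0.102168
RMP = 5.336e-12

5.336e-12


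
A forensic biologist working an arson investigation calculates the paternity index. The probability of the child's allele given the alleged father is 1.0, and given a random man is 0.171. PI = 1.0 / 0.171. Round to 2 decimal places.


Paternity Index calculation:
PI = P(allele|father) / P(allele|random)
PI = 1.0 / 0.171
PI = 5.85

5.85


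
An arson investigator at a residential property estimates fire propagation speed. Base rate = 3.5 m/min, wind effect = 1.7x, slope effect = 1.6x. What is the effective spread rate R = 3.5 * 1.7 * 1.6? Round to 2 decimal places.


Fire spread rate calculation:
R = R0 * wind_factor * slope_factor
= 3.5 * 1.7 * 1.6
= 5.95 * 1.6
= 9.52 m/min

9.52


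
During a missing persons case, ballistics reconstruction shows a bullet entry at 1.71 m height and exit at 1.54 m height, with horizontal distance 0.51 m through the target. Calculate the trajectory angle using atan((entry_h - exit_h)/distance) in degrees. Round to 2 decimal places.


Bullet trajectory angle:
Height difference = 1.71 - 1.54 = 0.17 m
angle = atan(0.17 / 0.51)
angle = atan(0.333333)
angle = 18.43 degrees

18.43


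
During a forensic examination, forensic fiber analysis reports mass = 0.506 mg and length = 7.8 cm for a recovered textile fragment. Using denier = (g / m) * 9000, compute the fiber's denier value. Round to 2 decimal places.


Denier calculation:
Mass in grams = 0.506 mg / 1000 = 0.000506 g
Length in meters = 7.8 cm / 100 = 0.078 m
Linear density = mass / length = 0.000506 / 0.078 = 0.00648718 g/m
Denier = (g/m) * 9000 = 0.00648718 * 9000 = 58.38

58.38


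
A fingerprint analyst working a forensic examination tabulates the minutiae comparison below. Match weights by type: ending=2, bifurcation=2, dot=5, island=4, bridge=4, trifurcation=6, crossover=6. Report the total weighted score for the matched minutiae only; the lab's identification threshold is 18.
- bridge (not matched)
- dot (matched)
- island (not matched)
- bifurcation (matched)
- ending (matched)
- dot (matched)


Weighted minutiae match score:
  bridge: not matched, +0
  dot: matched, +5 (running total 5)
  island: not matched, +0
  bifurcation: matched, +2 (running total 7)
  ending: matched, +2 (running total 9)
  dot: matched, +5 (running total 14)
Total score = 14
Threshold = 18; verdict = inconclusive

14


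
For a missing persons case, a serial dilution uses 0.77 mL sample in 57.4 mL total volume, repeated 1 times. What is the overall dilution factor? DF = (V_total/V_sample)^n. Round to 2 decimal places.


Dilution factor calculation:
Single dilution = V_total / V_sample = 57.4 / 0.77 ≈ 74.545455
Number of dilutions = 1
Total DF = (57.4 / 0.77)^1 (full precision, rounded at the end) = 74.55

74.55


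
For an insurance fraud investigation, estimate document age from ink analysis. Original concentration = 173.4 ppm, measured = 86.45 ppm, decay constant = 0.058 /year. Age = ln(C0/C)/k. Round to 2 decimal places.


Document age estimation:
C0/C = 173.4 / 86.45 = 2.005784
ln(C0/C) = 0.696035
t = 0.696035 / 0.058 = 12.00 years

12.00


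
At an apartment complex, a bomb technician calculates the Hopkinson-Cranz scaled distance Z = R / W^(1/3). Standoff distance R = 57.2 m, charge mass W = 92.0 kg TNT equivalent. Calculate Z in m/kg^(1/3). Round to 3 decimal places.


Scaled distance calculation:
W^(1/3) = 92.0^(1/3) = 4.514357
Z = R / W^(1/3) = 57.2 / 4.514357
Z = 12.671 m/kg^(1/3)

12.671


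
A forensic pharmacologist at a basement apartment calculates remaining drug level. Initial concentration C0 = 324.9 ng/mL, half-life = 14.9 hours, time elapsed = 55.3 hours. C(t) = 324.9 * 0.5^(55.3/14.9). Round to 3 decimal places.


Drug concentration decay:
Number of half-lives = t / t_half = 55.3 / 14.9 = 3.711409
Decay factor = 0.5^3.711409 = 0.07634042
C(t) = 324.9 * 0.07634042 = 24.803 ng/mL

24.803


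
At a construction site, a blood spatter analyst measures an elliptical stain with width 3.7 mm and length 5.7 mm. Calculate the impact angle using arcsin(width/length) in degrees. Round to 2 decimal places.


Blood spatter impact angle calculation:
width / length = 3.7 / 5.7 = 0.649123
angle = arcsin(0.649123)
angle = 40.48 degrees

40.48


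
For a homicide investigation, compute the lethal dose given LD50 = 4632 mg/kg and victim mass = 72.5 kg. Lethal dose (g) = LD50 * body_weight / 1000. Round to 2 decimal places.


Lethal dose calculation:
Lethal dose = LD50 * body_weight / 1000
= 4632 * 72.5 / 1000
= 335820 / 1000
= 335.82 g

335.82


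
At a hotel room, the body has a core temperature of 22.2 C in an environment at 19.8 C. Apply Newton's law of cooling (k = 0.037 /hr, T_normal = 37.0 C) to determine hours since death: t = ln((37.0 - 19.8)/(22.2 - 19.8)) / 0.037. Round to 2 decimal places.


Using Newton's law of cooling:
t = ln((T_normal - T_ambient) / (T_body - T_ambient)) / k
T_normal - T_ambient = 17.2
T_body - T_ambient = 2.4
Ratio = 7.166667
ln(ratio) = 1.969441
t = 1.969441 / 0.037 = 53.23 hours

53.23


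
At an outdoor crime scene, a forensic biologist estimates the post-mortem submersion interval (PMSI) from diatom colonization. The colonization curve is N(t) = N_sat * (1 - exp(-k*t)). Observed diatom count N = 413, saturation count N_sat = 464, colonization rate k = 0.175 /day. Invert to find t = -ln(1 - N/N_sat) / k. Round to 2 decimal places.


PMSI from diatom colonization curve:
N / N_sat = 413 / 464 = 0.890086
1 - N/N_sat = 0.109914
ln(1 - N/N_sat) = -2.208057
t = -ln(1 - N/N_sat) / k = -(-2.208057) / 0.175 = 12.62 days

12.62


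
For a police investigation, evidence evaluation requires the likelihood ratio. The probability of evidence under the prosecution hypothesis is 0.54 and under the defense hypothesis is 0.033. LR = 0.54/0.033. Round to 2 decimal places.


Likelihood ratio calculation:
LR = P(E|Hp) / P(E|Hd)
LR = 0.54 / 0.033
LR = 16.36

16.36


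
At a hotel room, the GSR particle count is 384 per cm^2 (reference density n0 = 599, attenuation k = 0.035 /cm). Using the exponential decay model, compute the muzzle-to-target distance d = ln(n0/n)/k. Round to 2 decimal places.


GSR distance calculation:
n0/n = 599 / 384 = 1.559896
ln(n0/n) = 0.444619
d = 0.444619 / 0.035 = 12.70 cm

12.70


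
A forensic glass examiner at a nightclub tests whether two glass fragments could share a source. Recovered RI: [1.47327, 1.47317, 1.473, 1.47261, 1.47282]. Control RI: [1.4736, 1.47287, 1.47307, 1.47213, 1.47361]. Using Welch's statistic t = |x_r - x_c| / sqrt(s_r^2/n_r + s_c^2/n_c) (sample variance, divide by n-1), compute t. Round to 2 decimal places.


Welch's t-criterion for glass RI comparison:
Recovered mean = sum / n_r = 7.36487 / 5 = 1.472974
Control mean = sum / n_c = 7.36528 / 5 = 1.473056
Recovered sample variance s_r^2 = 7.073e-08
Control sample variance s_c^2 = 3.7378e-07
Welch SE (unpooled) = sqrt(s_r^2/n_r + s_c^2/n_c) = sqrt(1.4146e-08 + 7.4756e-08) = sqrt(8.8902e-08) = 0.000298164
|mean_r - mean_c| = 8.2e-05
t = 8.2e-05 / 0.000298164 = 0.28

0.28


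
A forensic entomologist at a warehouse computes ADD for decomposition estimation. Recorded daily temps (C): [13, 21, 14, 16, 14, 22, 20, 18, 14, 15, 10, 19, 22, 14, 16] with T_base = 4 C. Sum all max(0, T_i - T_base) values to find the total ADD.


Computing ADD day by day:
Day 1: max(0, 13 - 4) = 9
Day 2: max(0, 21 - 4) = 17
Day 3: max(0, 14 - 4) = 10
Day 4: max(0, 16 - 4) = 12
Day 5: max(0, 14 - 4) = 10
Day 6: max(0, 22 - 4) = 18
Day 7: max(0, 20 - 4) = 16
Day 8: max(0, 18 - 4) = 14
Day 9: max(0, 14 - 4) = 10
Day 10: max(0, 15 - 4) = 11
Day 11: max(0, 10 - 4) = 6
Day 12: max(0, 19 - 4) = 15
Day 13: max(0, 22 - 4) = 18
Day 14: max(0, 14 - 4) = 10
Day 15: max(0, 16 - 4) = 12
Total ADD = 188

188


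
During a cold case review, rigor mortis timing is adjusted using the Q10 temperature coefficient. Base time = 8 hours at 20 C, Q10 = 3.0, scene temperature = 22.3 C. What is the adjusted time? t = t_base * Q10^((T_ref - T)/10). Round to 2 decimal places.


Rigor mortis time adjustment:
Exponent = (T_ref - T_actual) / 10 = (20 - 22.3) / 10 = -0.23
Q10 factor = 3.0^-0.23 = 0.77672
t_adjusted = 8 * 0.77672 = 6.21 hours

6.21


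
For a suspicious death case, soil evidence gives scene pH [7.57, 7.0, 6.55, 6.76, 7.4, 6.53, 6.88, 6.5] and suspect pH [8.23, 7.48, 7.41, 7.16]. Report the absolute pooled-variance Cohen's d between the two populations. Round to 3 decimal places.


Pooled-variance Cohen's d for soil pH comparison:
Scene mean = 55.19 / 8 = 6.89875
Suspect mean = 30.28 / 4 = 7.57
Scene sample variance s_s^2 = 0.164041
Suspect sample variance s_c^2 = 0.212467
Pooled variance = ((n_s-1)*s_s^2 + (n_c-1)*s_c^2) / (n_s + n_c - 2) = 0.178569
Pooled SD = sqrt(0.178569) = 0.422574
Mean difference = -0.67125
|d| = |-0.67125| / 0.422574 = 1.588

1.588


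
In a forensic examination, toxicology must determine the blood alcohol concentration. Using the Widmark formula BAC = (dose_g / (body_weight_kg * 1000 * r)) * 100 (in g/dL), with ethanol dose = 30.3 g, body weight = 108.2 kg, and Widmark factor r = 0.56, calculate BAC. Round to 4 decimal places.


Applying the Widmark formula:
BAC = (dose_g / (body_wt * 1000 * r)) * 100
Denominator = 108.2 * 1000 * 0.56 = 60592
BAC = (30.3 / 60592) * 100
BAC = 0.0500 g/dL

0.0500


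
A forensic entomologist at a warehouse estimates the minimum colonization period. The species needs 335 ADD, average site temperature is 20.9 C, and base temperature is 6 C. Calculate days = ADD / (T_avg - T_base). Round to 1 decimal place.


Insect development time:
Effective temperature = avg_temp - T_base = 20.9 - 6 = 14.9 C
Days = ADD / effective_temp = 335 / 14.9 = 22.5 days

22.5


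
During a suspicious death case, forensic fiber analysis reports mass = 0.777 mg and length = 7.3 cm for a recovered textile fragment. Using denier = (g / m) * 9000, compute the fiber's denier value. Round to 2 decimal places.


Denier calculation:
Mass in grams = 0.777 mg / 1000 = 0.000777 g
Length in meters = 7.3 cm / 100 = 0.073 m
Linear density = mass / length = 0.000777 / 0.073 = 0.01064384 g/m
Denier = (g/m) * 9000 = 0.01064384 * 9000 = 95.79

95.79


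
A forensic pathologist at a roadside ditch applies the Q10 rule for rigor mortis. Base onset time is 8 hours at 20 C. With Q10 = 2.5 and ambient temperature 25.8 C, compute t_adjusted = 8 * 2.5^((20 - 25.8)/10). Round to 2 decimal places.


Rigor mortis time adjustment:
Exponent = (T_ref - T_actual) / 10 = (20 - 25.8) / 10 = -0.58
Q10 factor = 2.5^-0.58 = 0.58775
t_adjusted = 8 * 0.58775 = 4.70 hours

4.70


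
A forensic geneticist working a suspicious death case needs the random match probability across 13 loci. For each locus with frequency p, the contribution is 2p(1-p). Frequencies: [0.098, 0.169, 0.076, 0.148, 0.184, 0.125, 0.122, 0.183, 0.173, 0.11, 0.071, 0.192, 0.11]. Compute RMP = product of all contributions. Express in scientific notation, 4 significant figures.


Computing RMP for 13 loci:
Locus 1: 2 * 0.098 * 0.902 = 0.176792
Locus 2: 2 * 0.169 * 0.831 = 0.280878
Locus 3: 2 * 0.076 * 0.924 = 0.140448
Locus 4: 2 * 0.148 * 0.852 = 0.252192
Locus 5: 2 * 0.184 * 0.816 = 0.300288
Locus 6: 2 * 0.125 * 0.875 = 0.21875
Locus 7: 2 * 0.122 * 0.878 = 0.214232
Locus 8: 2 * 0.183 * 0.817 = 0.299022
Locus 9: 2 * 0.173 * 0.827 = 0.286142
Locus 10: 2 * 0.11 * 0.89 = 0.1958
Locus 11: 2 * 0.071 * 0.929 = 0.131918
Locus 12: 2 * 0.192 * 0.808 = 0.310272
Locus 13: 2 * 0.11 * 0.89 = 0.1958
RMP = 3.323e-09

3.323e-09


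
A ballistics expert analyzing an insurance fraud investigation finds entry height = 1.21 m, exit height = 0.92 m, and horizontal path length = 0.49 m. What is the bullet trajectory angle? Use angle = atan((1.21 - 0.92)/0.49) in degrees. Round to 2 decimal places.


Bullet trajectory angle:
Height difference = 1.21 - 0.92 = 0.29 m
angle = atan(0.29 / 0.49)
angle = atan(0.591837)
angle = 30.62 degrees

30.62


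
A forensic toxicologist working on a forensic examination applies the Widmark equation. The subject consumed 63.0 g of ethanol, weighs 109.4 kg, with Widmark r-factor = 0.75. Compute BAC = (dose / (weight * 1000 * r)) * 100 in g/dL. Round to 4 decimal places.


Applying the Widmark formula:
BAC = (dose_g / (body_wt * 1000 * r)) * 100
Denominator = 109.4 * 1000 * 0.75 = 82050
BAC = (63.0 / 82050) * 100
BAC = 0.0768 g/dL

0.0768


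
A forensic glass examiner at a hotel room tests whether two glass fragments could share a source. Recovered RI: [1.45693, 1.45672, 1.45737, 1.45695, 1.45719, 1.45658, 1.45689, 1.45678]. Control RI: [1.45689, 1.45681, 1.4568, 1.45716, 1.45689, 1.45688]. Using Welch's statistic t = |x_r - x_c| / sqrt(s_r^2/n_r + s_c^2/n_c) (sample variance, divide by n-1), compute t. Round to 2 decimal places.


Welch's t-criterion for glass RI comparison:
Recovered mean = sum / n_r = 11.65541 / 8 = 1.4569262
Control mean = sum / n_c = 8.74143 / 6 = 1.456905
Recovered sample variance s_r^2 = 6.45982e-08
Control sample variance s_c^2 = 1.723e-08
Welch SE (unpooled) = sqrt(s_r^2/n_r + s_c^2/n_c) = sqrt(8.07478e-09 + 2.87167e-09) = sqrt(1.09465e-08) = 0.000104626
|mean_r - mean_c| = 2.125e-05
t = 2.125e-05 / 0.000104626 = 0.20

0.20


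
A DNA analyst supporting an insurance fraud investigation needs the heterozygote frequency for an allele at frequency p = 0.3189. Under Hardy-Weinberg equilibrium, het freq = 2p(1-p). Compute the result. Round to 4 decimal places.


Hardy-Weinberg heterozygote frequency:
q = 1 - p = 1 - 0.3189 = 0.6811
2pq = 2 * 0.3189 * 0.6811 = 0.4344

0.4344


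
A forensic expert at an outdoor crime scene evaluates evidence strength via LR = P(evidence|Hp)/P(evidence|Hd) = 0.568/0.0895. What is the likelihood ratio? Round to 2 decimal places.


Likelihood ratio calculation:
LR = P(E|Hp) / P(E|Hd)
LR = 0.568 / 0.0895
LR = 6.35

6.35


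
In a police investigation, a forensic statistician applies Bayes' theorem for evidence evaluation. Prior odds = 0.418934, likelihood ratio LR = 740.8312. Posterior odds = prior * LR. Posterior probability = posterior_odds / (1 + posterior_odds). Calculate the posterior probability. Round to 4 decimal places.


Bayesian evidence evaluation:
Posterior odds = prior_odds * LR = 0.418934 * 740.8312 = 310.3594
Posterior probability = posterior_odds / (1 + posterior_odds)
= 310.3594 / (1 + 310.3594)
= 310.3594 / 311.3594
= 0.9968

0.9968


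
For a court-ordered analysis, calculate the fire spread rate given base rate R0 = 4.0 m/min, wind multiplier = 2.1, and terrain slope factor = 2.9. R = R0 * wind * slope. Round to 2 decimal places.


Fire spread rate calculation:
R = R0 * wind_factor * slope_factor
= 4.0 * 2.1 * 2.9
= 8.4 * 2.9
= 24.36 m/min

24.36


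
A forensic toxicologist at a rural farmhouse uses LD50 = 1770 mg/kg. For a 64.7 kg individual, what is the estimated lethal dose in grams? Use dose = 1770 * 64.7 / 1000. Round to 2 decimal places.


Lethal dose calculation:
Lethal dose = LD50 * body_weight / 1000
= 1770 * 64.7 / 1000
= 114519 / 1000
= 114.52 g

114.52


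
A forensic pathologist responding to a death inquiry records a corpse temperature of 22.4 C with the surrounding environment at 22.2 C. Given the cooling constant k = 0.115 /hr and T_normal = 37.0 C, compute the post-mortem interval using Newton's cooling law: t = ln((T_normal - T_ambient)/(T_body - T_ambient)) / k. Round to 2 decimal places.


Using Newton's law of cooling:
t = ln((T_normal - T_ambient) / (T_body - T_ambient)) / k
T_normal - T_ambient = 14.8
T_body - T_ambient = 0.2
Ratio = 74
ln(ratio) = 4.304065
t = 4.304065 / 0.115 = 37.43 hours

37.43


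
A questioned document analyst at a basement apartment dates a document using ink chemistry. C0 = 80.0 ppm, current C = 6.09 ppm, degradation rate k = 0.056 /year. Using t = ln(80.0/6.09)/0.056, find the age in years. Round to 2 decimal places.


Document age estimation:
C0/C = 80.0 / 6.09 = 13.136289
ln(C0/C) = 2.575379
t = 2.575379 / 0.056 = 45.99 years

45.99


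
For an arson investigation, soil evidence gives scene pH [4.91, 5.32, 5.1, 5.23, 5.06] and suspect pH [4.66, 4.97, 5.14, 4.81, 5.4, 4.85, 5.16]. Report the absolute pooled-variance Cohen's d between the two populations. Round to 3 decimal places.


Pooled-variance Cohen's d for soil pH comparison:
Scene mean = 25.62 / 5 = 5.124
Suspect mean = 34.99 / 7 = 4.998571
Scene sample variance s_s^2 = 0.02503
Suspect sample variance s_c^2 = 0.063381
Pooled variance = ((n_s-1)*s_s^2 + (n_c-1)*s_c^2) / (n_s + n_c - 2) = 0.048041
Pooled SD = sqrt(0.048041) = 0.219183
Mean difference = 0.125429
|d| = |0.125429| / 0.219183 = 0.572

0.572


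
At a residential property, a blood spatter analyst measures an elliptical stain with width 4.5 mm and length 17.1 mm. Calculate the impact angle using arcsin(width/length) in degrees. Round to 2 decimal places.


Blood spatter impact angle calculation:
width / length = 4.5 / 17.1 = 0.263158
angle = arcsin(0.263158)
angle = 15.26 degrees

15.26


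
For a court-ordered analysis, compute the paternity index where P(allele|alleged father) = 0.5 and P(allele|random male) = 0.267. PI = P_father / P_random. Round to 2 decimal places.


Paternity Index calculation:
PI = P(allele|father) / P(allele|random)
PI = 0.5 / 0.267
PI = 1.87

1.87


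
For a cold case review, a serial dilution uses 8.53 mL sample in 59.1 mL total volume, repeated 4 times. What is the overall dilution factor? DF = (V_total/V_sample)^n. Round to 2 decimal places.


Dilution factor calculation:
Single dilution = V_total / V_sample = 59.1 / 8.53 ≈ 6.928488
Number of dilutions = 4
Total DF = (59.1 / 8.53)^4 (full precision, rounded at the end) = 2304.38

2304.38


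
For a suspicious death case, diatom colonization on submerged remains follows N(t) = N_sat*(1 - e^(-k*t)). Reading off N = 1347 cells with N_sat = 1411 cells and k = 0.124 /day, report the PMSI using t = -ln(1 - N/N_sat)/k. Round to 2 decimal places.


PMSI from diatom colonization curve:
N / N_sat = 1347 / 1411 = 0.954642
1 - N/N_sat = 0.045358
ln(1 - N/N_sat) = -3.093169
t = -ln(1 - N/N_sat) / k = -(-3.093169) / 0.124 = 24.94 days

24.94


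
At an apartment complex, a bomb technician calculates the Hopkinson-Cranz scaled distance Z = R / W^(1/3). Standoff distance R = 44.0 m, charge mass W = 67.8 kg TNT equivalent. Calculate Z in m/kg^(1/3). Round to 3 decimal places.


Scaled distance calculation:
W^(1/3) = 67.8^(1/3) = 4.07765
Z = R / W^(1/3) = 44.0 / 4.07765
Z = 10.791 m/kg^(1/3)

10.791


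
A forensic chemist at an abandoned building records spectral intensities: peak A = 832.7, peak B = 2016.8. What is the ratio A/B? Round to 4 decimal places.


Spectral peak ratio:
Peak A = 832.7 counts
Peak B = 2016.8 counts
Ratio = 832.7 / 2016.8 = 0.4129

0.4129


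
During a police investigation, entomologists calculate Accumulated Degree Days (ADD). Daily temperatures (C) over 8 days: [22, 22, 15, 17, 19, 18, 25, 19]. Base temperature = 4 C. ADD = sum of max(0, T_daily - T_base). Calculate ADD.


Computing ADD day by day:
Day 1: max(0, 22 - 4) = 18
Day 2: max(0, 22 - 4) = 18
Day 3: max(0, 15 - 4) = 11
Day 4: max(0, 17 - 4) = 13
Day 5: max(0, 19 - 4) = 15
Day 6: max(0, 18 - 4) = 14
Day 7: max(0, 25 - 4) = 21
Day 8: max(0, 19 - 4) = 15
Total ADD = 125

125


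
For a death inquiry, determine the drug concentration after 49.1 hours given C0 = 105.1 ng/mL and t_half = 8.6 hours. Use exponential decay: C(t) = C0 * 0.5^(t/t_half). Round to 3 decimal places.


Drug concentration decay:
Number of half-lives = t / t_half = 49.1 / 8.6 = 5.709302
Decay factor = 0.5^5.709302 = 0.019113
C(t) = 105.1 * 0.019113 = 2.009 ng/mL

2.009


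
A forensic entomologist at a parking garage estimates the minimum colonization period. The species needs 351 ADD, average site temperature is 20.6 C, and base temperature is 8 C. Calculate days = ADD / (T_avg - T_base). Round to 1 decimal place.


Insect development time:
Effective temperature = avg_temp - T_base = 20.6 - 8 = 12.6 C
Days = ADD / effective_temp = 351 / 12.6 = 27.9 days

27.9


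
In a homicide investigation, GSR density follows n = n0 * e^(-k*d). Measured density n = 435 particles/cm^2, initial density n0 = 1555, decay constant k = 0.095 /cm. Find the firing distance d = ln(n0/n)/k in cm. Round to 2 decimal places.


GSR distance calculation:
n0/n = 1555 / 435 = 3.574713
ln(n0/n) = 1.273885
d = 1.273885 / 0.095 = 13.41 cm

13.41


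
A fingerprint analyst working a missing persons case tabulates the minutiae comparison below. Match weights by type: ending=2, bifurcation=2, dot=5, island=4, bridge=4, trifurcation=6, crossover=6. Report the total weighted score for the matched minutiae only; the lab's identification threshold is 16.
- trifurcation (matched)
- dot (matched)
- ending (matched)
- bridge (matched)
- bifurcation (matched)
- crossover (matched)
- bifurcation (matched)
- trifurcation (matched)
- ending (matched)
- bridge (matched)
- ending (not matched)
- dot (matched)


Weighted minutiae match score:
  trifurcation: matched, +6 (running total 6)
  dot: matched, +5 (running total 11)
  ending: matched, +2 (running total 13)
  bridge: matched, +4 (running total 17)
  bifurcation: matched, +2 (running total 19)
  crossover: matched, +6 (running total 25)
  bifurcation: matched, +2 (running total 27)
  trifurcation: matched, +6 (running total 33)
  ending: matched, +2 (running total 35)
  bridge: matched, +4 (running total 39)
  ending: not matched, +0
  dot: matched, +5 (running total 44)
Total score = 44
Threshold = 16; verdict = identification

44


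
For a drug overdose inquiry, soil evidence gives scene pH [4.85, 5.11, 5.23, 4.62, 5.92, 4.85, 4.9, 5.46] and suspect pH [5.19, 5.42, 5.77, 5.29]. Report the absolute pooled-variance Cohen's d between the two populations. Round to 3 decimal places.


Pooled-variance Cohen's d for soil pH comparison:
Scene mean = 40.94 / 8 = 5.1175
Suspect mean = 21.67 / 4 = 5.4175
Scene sample variance s_s^2 = 0.173136
Suspect sample variance s_c^2 = 0.064092
Pooled variance = ((n_s-1)*s_s^2 + (n_c-1)*s_c^2) / (n_s + n_c - 2) = 0.140422
Pooled SD = sqrt(0.140422) = 0.374729
Mean difference = -0.3
|d| = |-0.3| / 0.374729 = 0.801

0.801


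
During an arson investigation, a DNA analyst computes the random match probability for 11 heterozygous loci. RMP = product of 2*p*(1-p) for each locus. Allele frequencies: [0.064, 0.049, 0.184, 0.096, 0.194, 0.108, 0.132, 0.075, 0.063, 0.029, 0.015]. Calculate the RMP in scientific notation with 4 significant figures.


Computing RMP for 11 loci:
Locus 1: 2 * 0.064 * 0.936 = 0.119808
Locus 2: 2 * 0.049 * 0.951 = 0.093198
Locus 3: 2 * 0.184 * 0.816 = 0.300288
Locus 4: 2 * 0.096 * 0.904 = 0.173568
Locus 5: 2 * 0.194 * 0.806 = 0.312728
Locus 6: 2 * 0.108 * 0.892 = 0.192672
Locus 7: 2 * 0.132 * 0.868 = 0.229152
Locus 8: 2 * 0.075 * 0.925 = 0.13875
Locus 9: 2 * 0.063 * 0.937 = 0.118062
Locus 10: 2 * 0.029 * 0.971 = 0.056318
Locus 11: 2 * 0.015 * 0.985 = 0.02955
RMP = 2.191e-10

2.191e-10


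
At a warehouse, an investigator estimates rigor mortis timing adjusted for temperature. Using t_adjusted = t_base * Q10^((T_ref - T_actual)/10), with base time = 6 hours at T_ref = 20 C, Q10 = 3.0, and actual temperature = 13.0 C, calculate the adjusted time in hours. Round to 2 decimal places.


Rigor mortis time adjustment:
Exponent = (T_ref - T_actual) / 10 = (20 - 13.0) / 10 = 0.7
Q10 factor = 3.0^0.7 = 2.15767
t_adjusted = 6 * 2.15767 = 12.95 hours

12.95
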